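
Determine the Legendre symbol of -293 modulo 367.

1

Reduce the numerator: -293 ≡ 74 (mod 367), so (-293 / 367) = (74 / 367).
Factor out 2: 74 = 2·37. Since 367 ≡ 7 (mod 8), (2 / 367) = +1. Now have (37 / 367).
37 ≡ 1 (mod 4), so quadratic reciprocity gives (37 / 367) = (367 / 37). Reduce: 367 ≡ 34 (mod 37). Now have (34 / 37).
Factor out 2: 34 = 2·17. Since 37 ≡ 5 (mod 8), (2 / 37) = -1. Now have -(17 / 37).
17 ≡ 1 (mod 4), so quadratic reciprocity gives (17 / 37) = (37 / 17). Reduce: 37 ≡ 3 (mod 17). Now have -(3 / 17).
17 ≡ 1 (mod 4), so quadratic reciprocity gives (3 / 17) = (17 / 3). Reduce: 17 ≡ 2 (mod 3). Now have -(2 / 3).
Factor out 2: 2 = 2. Since 3 ≡ 3 (mod 8), (2 / 3) = -1. Now have (1 / 3).
(1 / 3) = 1. Collecting the sign factors: 1.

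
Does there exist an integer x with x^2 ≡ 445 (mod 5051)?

(445/5051)
  = (5051/445)    [QR: 445 ≡ 1 mod 4, sign kept]
  = (156/445)    [5051 ≡ 156 mod 445]
  = (39/445)    [445 ≡ 5 mod 8 ⇒ (2/445)^2 = +1]
  = (445/39)    [QR: 445 ≡ 1 mod 4, sign kept]
  = (16/39)    [445 ≡ 16 mod 39]
  = (1/39)    [39 ≡ 7 mod 8 ⇒ (2/39)^4 = +1]
  = 1    [(1/39) = 1]
The Legendre symbol is 1, so x^2 ≡ 445 (mod 5051) has solution.

yes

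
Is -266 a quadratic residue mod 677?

no

Pull out -1: (-266|677) = (-1|677)·(266|677). Since 677 ≡ 1 (mod 4), (-1|677) = +1. Now have (266|677).
Factor out 2: 266 = 2·133. Since 677 ≡ 5 (mod 8), (2|677) = -1. Now have -(133|677).
133 ≡ 1 (mod 4), so quadratic reciprocity gives (133|677) = (677|133). Reduce: 677 ≡ 12 (mod 133). Now have -(12|133).
Factor out 2: 12 = 2^2·3. Since 133 ≡ 5 (mod 8), (2|133) = -1, and (2|133)^2 = +1. Now have -(3|133).
133 ≡ 1 (mod 4), so quadratic reciprocity gives (3|133) = (133|3). Reduce: 133 ≡ 1 (mod 3). Now have -(1|3).
(1|3) = 1. Collecting the sign factors: -1.
(-266|677) = -1, and 677 is prime, so -266 is not a quadratic residue mod 677.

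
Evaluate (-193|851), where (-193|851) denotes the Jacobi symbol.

1

(-193|851)
  = (658|851)    [-193 ≡ 658 mod 851]
  = -(329|851)    [851 ≡ 3 mod 8 ⇒ (2|851) = -1]
  = -(851|329)    [QR: 329 ≡ 1 mod 4, sign kept]
  = -(193|329)    [851 ≡ 193 mod 329]
  = -(329|193)    [QR: 193 ≡ 1 mod 4, sign kept]
  = -(136|193)    [329 ≡ 136 mod 193]
  = -(17|193)    [193 ≡ 1 mod 8 ⇒ (2|193)^3 = +1]
  = -(193|17)    [QR: 17 ≡ 1 mod 4, sign kept]
  = -(6|17)    [193 ≡ 6 mod 17]
  = -(3|17)    [17 ≡ 1 mod 8 ⇒ (2|17) = +1]
  = -(17|3)    [QR: 17 ≡ 1 mod 4, sign kept]
  = -(2|3)    [17 ≡ 2 mod 3]
  = (1|3)    [3 ≡ 3 mod 8 ⇒ (2|3) = -1]
  = 1    [(1|3) = 1]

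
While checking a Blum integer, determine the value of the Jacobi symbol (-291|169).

Pull out -1: (-291|169) = (-1|169)·(291|169). Since 169 ≡ 1 (mod 4), (-1|169) = +1. Now have (291|169).
Reduce the numerator: 291 ≡ 122 (mod 169), so (291|169) = (122|169).
Factor out 2: 122 = 2·61. Since 169 ≡ 1 (mod 8), (2|169) = +1. Now have (61|169).
61 ≡ 1 (mod 4), so quadratic reciprocity gives (61|169) = (169|61). Reduce: 169 ≡ 47 (mod 61). Now have (47|61).
61 ≡ 1 (mod 4), so quadratic reciprocity gives (47|61) = (61|47). Reduce: 61 ≡ 14 (mod 47). Now have (14|47).
Factor out 2: 14 = 2·7. Since 47 ≡ 7 (mod 8), (2|47) = +1. Now have (7|47).
Both 7 ≡ 3 and 47 ≡ 3 (mod 4), so reciprocity gives (7|47) = -(47|7). Reduce: 47 ≡ 5 (mod 7). Now have -(5|7).
5 ≡ 1 (mod 4), so quadratic reciprocity gives (5|7) = (7|5). Reduce: 7 ≡ 2 (mod 5). Now have -(2|5).
Factor out 2: 2 = 2. Since 5 ≡ 5 (mod 8), (2|5) = -1. Now have (1|5).
(1|5) = 1. Collecting the sign factors: 1.

1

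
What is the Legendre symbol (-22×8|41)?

By multiplicativity, (-22·8|41) = (-22|41)·(8|41).
First factor (-22|41):
(-22|41)
  = (22|41)    [41 ≡ 1 mod 4 ⇒ (-1|41) = +1]
  = (11|41)    [41 ≡ 1 mod 8 ⇒ (2|41) = +1]
  = (41|11)    [QR: 41 ≡ 1 mod 4, sign kept]
  = (8|11)    [41 ≡ 8 mod 11]
  = -(1|11)    [11 ≡ 3 mod 8 ⇒ (2|11)^3 = -1]
  = -1    [(1|11) = 1]
Second factor (8|41):
(8|41)
  = (1|41)    [41 ≡ 1 mod 8 ⇒ (2|41)^3 = +1]
  = 1    [(1|41) = 1]
Product: (-1)·(1) = -1.

-1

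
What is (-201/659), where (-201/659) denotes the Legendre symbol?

1

Reduce the numerator: -201 ≡ 458 (mod 659), so (-201/659) = (458/659).
Factor out 2: 458 = 2·229. Since 659 ≡ 3 (mod 8), (2/659) = -1. Now have -(229/659).
229 ≡ 1 (mod 4), so quadratic reciprocity gives (229/659) = (659/229). Reduce: 659 ≡ 201 (mod 229). Now have -(201/229).
201 ≡ 1 (mod 4), so quadratic reciprocity gives (201/229) = (229/201). Reduce: 229 ≡ 28 (mod 201). Now have -(28/201).
Factor out 2: 28 = 2^2·7. Since 201 ≡ 1 (mod 8), (2/201) = +1, and (2/201)^2 = +1. Now have -(7/201).
201 ≡ 1 (mod 4), so quadratic reciprocity gives (7/201) = (201/7). Reduce: 201 ≡ 5 (mod 7). Now have -(5/7).
5 ≡ 1 (mod 4), so quadratic reciprocity gives (5/7) = (7/5). Reduce: 7 ≡ 2 (mod 5). Now have -(2/5).
Factor out 2: 2 = 2. Since 5 ≡ 5 (mod 8), (2/5) = -1. Now have (1/5).
(1/5) = 1. Collecting the sign factors: 1.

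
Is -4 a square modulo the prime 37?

Pull out -1: (-4|37) = (-1|37)·(4|37). Since 37 ≡ 1 (mod 4), (-1|37) = +1. Now have (4|37).
Factor out 2: 4 = 2^2. Since 37 ≡ 5 (mod 8), (2|37) = -1, and (2|37)^2 = +1. Now have (1|37).
(1|37) = 1. Collecting the sign factors: 1.
The Legendre symbol is 1, so x^2 ≡ -4 (mod 37) has solution.

yes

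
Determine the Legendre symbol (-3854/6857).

(-3854/6857)
  = (3854/6857)    [6857 ≡ 1 mod 4 ⇒ (-1/6857) = +1]
  = (1927/6857)    [6857 ≡ 1 mod 8 ⇒ (2/6857) = +1]
  = (6857/1927)    [QR: 6857 ≡ 1 mod 4, sign kept]
  = (1076/1927)    [6857 ≡ 1076 mod 1927]
  = (269/1927)    [1927 ≡ 7 mod 8 ⇒ (2/1927)^2 = +1]
  = (1927/269)    [QR: 269 ≡ 1 mod 4, sign kept]
  = (44/269)    [1927 ≡ 44 mod 269]
  = (11/269)    [269 ≡ 5 mod 8 ⇒ (2/269)^2 = +1]
  = (269/11)    [QR: 269 ≡ 1 mod 4, sign kept]
  = (5/11)    [269 ≡ 5 mod 11]
  = (11/5)    [QR: 5 ≡ 1 mod 4, sign kept]
  = (1/5)    [11 ≡ 1 mod 5]
  = 1    [(1/5) = 1]

1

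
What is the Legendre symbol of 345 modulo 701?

1

(345/701)
  = (701/345)    [QR: 345 ≡ 1 mod 4, sign kept]
  = (11/345)    [701 ≡ 11 mod 345]
  = (345/11)    [QR: 345 ≡ 1 mod 4, sign kept]
  = (4/11)    [345 ≡ 4 mod 11]
  = (1/11)    [11 ≡ 3 mod 8 ⇒ (2/11)^2 = +1]
  = 1    [(1/11) = 1]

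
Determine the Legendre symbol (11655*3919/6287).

-1

By multiplicativity, (11655·3919/6287) = (11655/6287)·(3919/6287).
First factor (11655/6287):
Reduce the numerator: 11655 ≡ 5368 (mod 6287), so (11655/6287) = (5368/6287).
Factor out 2: 5368 = 2^3·671. Since 6287 ≡ 7 (mod 8), (2/6287) = +1, and (2/6287)^3 = +1. Now have (671/6287).
Both 671 ≡ 3 and 6287 ≡ 3 (mod 4), so reciprocity gives (671/6287) = -(6287/671). Reduce: 6287 ≡ 248 (mod 671). Now have -(248/671).
Factor out 2: 248 = 2^3·31. Since 671 ≡ 7 (mod 8), (2/671) = +1, and (2/671)^3 = +1. Now have -(31/671).
Both 31 ≡ 3 and 671 ≡ 3 (mod 4), so reciprocity gives (31/671) = -(671/31). Reduce: 671 ≡ 20 (mod 31). Now have (20/31).
Factor out 2: 20 = 2^2·5. Since 31 ≡ 7 (mod 8), (2/31) = +1, and (2/31)^2 = +1. Now have (5/31).
5 ≡ 1 (mod 4), so quadratic reciprocity gives (5/31) = (31/5). Reduce: 31 ≡ 1 (mod 5). Now have (1/5).
(1/5) = 1. Collecting the sign factors: 1.
Second factor (3919/6287):
Both 3919 ≡ 3 and 6287 ≡ 3 (mod 4), so reciprocity gives (3919/6287) = -(6287/3919). Reduce: 6287 ≡ 2368 (mod 3919). Now have -(2368/3919).
Factor out 2: 2368 = 2^6·37. Since 3919 ≡ 7 (mod 8), (2/3919) = +1, and (2/3919)^6 = +1. Now have -(37/3919).
37 ≡ 1 (mod 4), so quadratic reciprocity gives (37/3919) = (3919/37). Reduce: 3919 ≡ 34 (mod 37). Now have -(34/37).
Factor out 2: 34 = 2·17. Since 37 ≡ 5 (mod 8), (2/37) = -1. Now have (17/37).
17 ≡ 1 (mod 4), so quadratic reciprocity gives (17/37) = (37/17). Reduce: 37 ≡ 3 (mod 17). Now have (3/17).
17 ≡ 1 (mod 4), so quadratic reciprocity gives (3/17) = (17/3). Reduce: 17 ≡ 2 (mod 3). Now have (2/3).
Factor out 2: 2 = 2. Since 3 ≡ 3 (mod 8), (2/3) = -1. Now have -(1/3).
(1/3) = 1. Collecting the sign factors: -1.
Product: (1)·(-1) = -1.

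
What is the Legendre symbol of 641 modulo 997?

1

641 ≡ 1 (mod 4), so quadratic reciprocity gives (641 / 997) = (997 / 641). Reduce: 997 ≡ 356 (mod 641). Now have (356 / 641).
Factor out 2: 356 = 2^2·89. Since 641 ≡ 1 (mod 8), (2 / 641) = +1, and (2 / 641)^2 = +1. Now have (89 / 641).
89 ≡ 1 (mod 4), so quadratic reciprocity gives (89 / 641) = (641 / 89). Reduce: 641 ≡ 18 (mod 89). Now have (18 / 89).
Factor out 2: 18 = 2·9. Since 89 ≡ 1 (mod 8), (2 / 89) = +1. Now have (9 / 89).
9 ≡ 1 (mod 4), so quadratic reciprocity gives (9 / 89) = (89 / 9). Reduce: 89 ≡ 8 (mod 9). Now have (8 / 9).
Factor out 2: 8 = 2^3. Since 9 ≡ 1 (mod 8), (2 / 9) = +1, and (2 / 9)^3 = +1. Now have (1 / 9).
(1 / 9) = 1. Collecting the sign factors: 1.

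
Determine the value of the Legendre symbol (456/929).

-1

(456/929)
  = (57/929)    [929 ≡ 1 mod 8 ⇒ (2/929)^3 = +1]
  = (929/57)    [QR: 57 ≡ 1 mod 4, sign kept]
  = (17/57)    [929 ≡ 17 mod 57]
  = (57/17)    [QR: 17 ≡ 1 mod 4, sign kept]
  = (6/17)    [57 ≡ 6 mod 17]
  = (3/17)    [17 ≡ 1 mod 8 ⇒ (2/17) = +1]
  = (17/3)    [QR: 17 ≡ 1 mod 4, sign kept]
  = (2/3)    [17 ≡ 2 mod 3]
  = -(1/3)    [3 ≡ 3 mod 8 ⇒ (2/3) = -1]
  = -1    [(1/3) = 1]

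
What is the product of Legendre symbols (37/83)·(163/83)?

-1

By multiplicativity, (37·163/83) = (37/83)·(163/83).
First factor (37/83):
(37/83)
  = (83/37)    [QR: 37 ≡ 1 mod 4, sign kept]
  = (9/37)    [83 ≡ 9 mod 37]
  = (37/9)    [QR: 9 ≡ 1 mod 4, sign kept]
  = (1/9)    [37 ≡ 1 mod 9]
  = 1    [(1/9) = 1]
Second factor (163/83):
(163/83)
  = (80/83)    [163 ≡ 80 mod 83]
  = (5/83)    [83 ≡ 3 mod 8 ⇒ (2/83)^4 = +1]
  = (83/5)    [QR: 5 ≡ 1 mod 4, sign kept]
  = (3/5)    [83 ≡ 3 mod 5]
  = (5/3)    [QR: 5 ≡ 1 mod 4, sign kept]
  = (2/3)    [5 ≡ 2 mod 3]
  = -(1/3)    [3 ≡ 3 mod 8 ⇒ (2/3) = -1]
  = -1    [(1/3) = 1]
Product: (1)·(-1) = -1.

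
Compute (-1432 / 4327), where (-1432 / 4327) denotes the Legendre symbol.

(-1432 / 4327)
  = -(1432 / 4327)    [4327 ≡ 3 mod 4 ⇒ (-1 / 4327) = -1]
  = -(179 / 4327)    [4327 ≡ 7 mod 8 ⇒ (2 / 4327)^3 = +1]
  = (4327 / 179)    [QR: both ≡ 3 mod 4, sign flips]
  = (31 / 179)    [4327 ≡ 31 mod 179]
  = -(179 / 31)    [QR: both ≡ 3 mod 4, sign flips]
  = -(24 / 31)    [179 ≡ 24 mod 31]
  = -(3 / 31)    [31 ≡ 7 mod 8 ⇒ (2 / 31)^3 = +1]
  = (31 / 3)    [QR: both ≡ 3 mod 4, sign flips]
  = (1 / 3)    [31 ≡ 1 mod 3]
  = 1    [(1 / 3) = 1]

1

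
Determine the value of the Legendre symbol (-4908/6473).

(-4908/6473)
  = (4908/6473)    [6473 ≡ 1 mod 4 ⇒ (-1/6473) = +1]
  = (1227/6473)    [6473 ≡ 1 mod 8 ⇒ (2/6473)^2 = +1]
  = (6473/1227)    [QR: 6473 ≡ 1 mod 4, sign kept]
  = (338/1227)    [6473 ≡ 338 mod 1227]
  = -(169/1227)    [1227 ≡ 3 mod 8 ⇒ (2/1227) = -1]
  = -(1227/169)    [QR: 169 ≡ 1 mod 4, sign kept]
  = -(44/169)    [1227 ≡ 44 mod 169]
  = -(11/169)    [169 ≡ 1 mod 8 ⇒ (2/169)^2 = +1]
  = -(169/11)    [QR: 169 ≡ 1 mod 4, sign kept]
  = -(4/11)    [169 ≡ 4 mod 11]
  = -(1/11)    [11 ≡ 3 mod 8 ⇒ (2/11)^2 = +1]
  = -1    [(1/11) = 1]

-1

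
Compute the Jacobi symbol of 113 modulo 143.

113 ≡ 1 (mod 4), so quadratic reciprocity gives (113|143) = (143|113). Reduce: 143 ≡ 30 (mod 113). Now have (30|113).
Factor out 2: 30 = 2·15. Since 113 ≡ 1 (mod 8), (2|113) = +1. Now have (15|113).
113 ≡ 1 (mod 4), so quadratic reciprocity gives (15|113) = (113|15). Reduce: 113 ≡ 8 (mod 15). Now have (8|15).
Factor out 2: 8 = 2^3. Since 15 ≡ 7 (mod 8), (2|15) = +1, and (2|15)^3 = +1. Now have (1|15).
(1|15) = 1. Collecting the sign factors: 1.

1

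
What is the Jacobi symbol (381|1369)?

1

(381|1369)
  = (1369|381)    [QR: 381 ≡ 1 mod 4, sign kept]
  = (226|381)    [1369 ≡ 226 mod 381]
  = -(113|381)    [381 ≡ 5 mod 8 ⇒ (2|381) = -1]
  = -(381|113)    [QR: 113 ≡ 1 mod 4, sign kept]
  = -(42|113)    [381 ≡ 42 mod 113]
  = -(21|113)    [113 ≡ 1 mod 8 ⇒ (2|113) = +1]
  = -(113|21)    [QR: 21 ≡ 1 mod 4, sign kept]
  = -(8|21)    [113 ≡ 8 mod 21]
  = (1|21)    [21 ≡ 5 mod 8 ⇒ (2|21)^3 = -1]
  = 1    [(1|21) = 1]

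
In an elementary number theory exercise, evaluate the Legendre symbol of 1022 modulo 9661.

-1

Factor out 2: 1022 = 2·511. Since 9661 ≡ 5 (mod 8), (2/9661) = -1. Now have -(511/9661).
9661 ≡ 1 (mod 4), so quadratic reciprocity gives (511/9661) = (9661/511). Reduce: 9661 ≡ 463 (mod 511). Now have -(463/511).
Both 463 ≡ 3 and 511 ≡ 3 (mod 4), so reciprocity gives (463/511) = -(511/463). Reduce: 511 ≡ 48 (mod 463). Now have (48/463).
Factor out 2: 48 = 2^4·3. Since 463 ≡ 7 (mod 8), (2/463) = +1, and (2/463)^4 = +1. Now have (3/463).
Both 3 ≡ 3 and 463 ≡ 3 (mod 4), so reciprocity gives (3/463) = -(463/3). Reduce: 463 ≡ 1 (mod 3). Now have -(1/3).
(1/3) = 1. Collecting the sign factors: -1.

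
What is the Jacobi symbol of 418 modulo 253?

0

(418/253)
  = (165/253)    [418 ≡ 165 mod 253]
  = (253/165)    [QR: 165 ≡ 1 mod 4, sign kept]
  = (88/165)    [253 ≡ 88 mod 165]
  = -(11/165)    [165 ≡ 5 mod 8 ⇒ (2/165)^3 = -1]
  = -(165/11)    [QR: 165 ≡ 1 mod 4, sign kept]
  = -(0/11)    [165 ≡ 0 mod 11]
  = 0    [numerator 0, gcd > 1]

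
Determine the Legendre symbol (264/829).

(264/829)
  = -(33/829)    [829 ≡ 5 mod 8 ⇒ (2/829)^3 = -1]
  = -(829/33)    [QR: 33 ≡ 1 mod 4, sign kept]
  = -(4/33)    [829 ≡ 4 mod 33]
  = -(1/33)    [33 ≡ 1 mod 8 ⇒ (2/33)^2 = +1]
  = -1    [(1/33) = 1]

-1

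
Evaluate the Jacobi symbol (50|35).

Reduce the numerator: 50 ≡ 15 (mod 35), so (50|35) = (15|35).
Both 15 ≡ 3 and 35 ≡ 3 (mod 4), so reciprocity gives (15|35) = -(35|15). Reduce: 35 ≡ 5 (mod 15). Now have -(5|15).
5 ≡ 1 (mod 4), so quadratic reciprocity gives (5|15) = (15|5). Reduce: 15 ≡ 0 (mod 5). Now have -(0|5).
The numerator is now 0 with denominator 5 > 1: the symbol is 0.

0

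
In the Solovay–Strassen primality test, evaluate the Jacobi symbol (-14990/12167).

1

(-14990/12167)
  = (9344/12167)    [-14990 ≡ 9344 mod 12167]
  = (73/12167)    [12167 ≡ 7 mod 8 ⇒ (2/12167)^7 = +1]
  = (12167/73)    [QR: 73 ≡ 1 mod 4, sign kept]
  = (49/73)    [12167 ≡ 49 mod 73]
  = (73/49)    [QR: 49 ≡ 1 mod 4, sign kept]
  = (24/49)    [73 ≡ 24 mod 49]
  = (3/49)    [49 ≡ 1 mod 8 ⇒ (2/49)^3 = +1]
  = (49/3)    [QR: 49 ≡ 1 mod 4, sign kept]
  = (1/3)    [49 ≡ 1 mod 3]
  = 1    [(1/3) = 1]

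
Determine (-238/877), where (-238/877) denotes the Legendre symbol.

1

(-238/877)
  = (639/877)    [-238 ≡ 639 mod 877]
  = (877/639)    [QR: 877 ≡ 1 mod 4, sign kept]
  = (238/639)    [877 ≡ 238 mod 639]
  = (119/639)    [639 ≡ 7 mod 8 ⇒ (2/639) = +1]
  = -(639/119)    [QR: both ≡ 3 mod 4, sign flips]
  = -(44/119)    [639 ≡ 44 mod 119]
  = -(11/119)    [119 ≡ 7 mod 8 ⇒ (2/119)^2 = +1]
  = (119/11)    [QR: both ≡ 3 mod 4, sign flips]
  = (9/11)    [119 ≡ 9 mod 11]
  = (11/9)    [QR: 9 ≡ 1 mod 4, sign kept]
  = (2/9)    [11 ≡ 2 mod 9]
  = (1/9)    [9 ≡ 1 mod 8 ⇒ (2/9) = +1]
  = 1    [(1/9) = 1]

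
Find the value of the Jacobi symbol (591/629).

1

(591/629)
  = (629/591)    [QR: 629 ≡ 1 mod 4, sign kept]
  = (38/591)    [629 ≡ 38 mod 591]
  = (19/591)    [591 ≡ 7 mod 8 ⇒ (2/591) = +1]
  = -(591/19)    [QR: both ≡ 3 mod 4, sign flips]
  = -(2/19)    [591 ≡ 2 mod 19]
  = (1/19)    [19 ≡ 3 mod 8 ⇒ (2/19) = -1]
  = 1    [(1/19) = 1]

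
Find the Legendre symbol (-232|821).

(-232|821)
  = (589|821)    [-232 ≡ 589 mod 821]
  = (821|589)    [QR: 589 ≡ 1 mod 4, sign kept]
  = (232|589)    [821 ≡ 232 mod 589]
  = -(29|589)    [589 ≡ 5 mod 8 ⇒ (2|589)^3 = -1]
  = -(589|29)    [QR: 29 ≡ 1 mod 4, sign kept]
  = -(9|29)    [589 ≡ 9 mod 29]
  = -(29|9)    [QR: 9 ≡ 1 mod 4, sign kept]
  = -(2|9)    [29 ≡ 2 mod 9]
  = -(1|9)    [9 ≡ 1 mod 8 ⇒ (2|9) = +1]
  = -1    [(1|9) = 1]

-1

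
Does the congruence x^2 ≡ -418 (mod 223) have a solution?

yes

(-418/223)
  = -(418/223)    [223 ≡ 3 mod 4 ⇒ (-1/223) = -1]
  = -(195/223)    [418 ≡ 195 mod 223]
  = (223/195)    [QR: both ≡ 3 mod 4, sign flips]
  = (28/195)    [223 ≡ 28 mod 195]
  = (7/195)    [195 ≡ 3 mod 8 ⇒ (2/195)^2 = +1]
  = -(195/7)    [QR: both ≡ 3 mod 4, sign flips]
  = -(6/7)    [195 ≡ 6 mod 7]
  = -(3/7)    [7 ≡ 7 mod 8 ⇒ (2/7) = +1]
  = (7/3)    [QR: both ≡ 3 mod 4, sign flips]
  = (1/3)    [7 ≡ 1 mod 3]
  = 1    [(1/3) = 1]
The Legendre symbol is 1, so x^2 ≡ -418 (mod 223) has solution.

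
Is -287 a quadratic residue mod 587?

yes

(-287/587)
  = -(287/587)    [587 ≡ 3 mod 4 ⇒ (-1/587) = -1]
  = (587/287)    [QR: both ≡ 3 mod 4, sign flips]
  = (13/287)    [587 ≡ 13 mod 287]
  = (287/13)    [QR: 13 ≡ 1 mod 4, sign kept]
  = (1/13)    [287 ≡ 1 mod 13]
  = 1    [(1/13) = 1]
The Legendre symbol is 1, so x^2 ≡ -287 (mod 587) has solution.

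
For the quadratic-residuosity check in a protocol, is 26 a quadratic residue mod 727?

(26|727)
  = (13|727)    [727 ≡ 7 mod 8 ⇒ (2|727) = +1]
  = (727|13)    [QR: 13 ≡ 1 mod 4, sign kept]
  = (12|13)    [727 ≡ 12 mod 13]
  = (3|13)    [13 ≡ 5 mod 8 ⇒ (2|13)^2 = +1]
  = (13|3)    [QR: 13 ≡ 1 mod 4, sign kept]
  = (1|3)    [13 ≡ 1 mod 3]
  = 1    [(1|3) = 1]
(26|727) = 1, and 727 is prime, so 26 is a quadratic residue mod 727.

yes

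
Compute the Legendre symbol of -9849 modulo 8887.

1

Reduce the numerator: -9849 ≡ 7925 (mod 8887), so (-9849|8887) = (7925|8887).
7925 ≡ 1 (mod 4), so quadratic reciprocity gives (7925|8887) = (8887|7925). Reduce: 8887 ≡ 962 (mod 7925). Now have (962|7925).
Factor out 2: 962 = 2·481. Since 7925 ≡ 5 (mod 8), (2|7925) = -1. Now have -(481|7925).
481 ≡ 1 (mod 4), so quadratic reciprocity gives (481|7925) = (7925|481). Reduce: 7925 ≡ 229 (mod 481). Now have -(229|481).
229 ≡ 1 (mod 4), so quadratic reciprocity gives (229|481) = (481|229). Reduce: 481 ≡ 23 (mod 229). Now have -(23|229).
229 ≡ 1 (mod 4), so quadratic reciprocity gives (23|229) = (229|23). Reduce: 229 ≡ 22 (mod 23). Now have -(22|23).
Factor out 2: 22 = 2·11. Since 23 ≡ 7 (mod 8), (2|23) = +1. Now have -(11|23).
Both 11 ≡ 3 and 23 ≡ 3 (mod 4), so reciprocity gives (11|23) = -(23|11). Reduce: 23 ≡ 1 (mod 11). Now have (1|11).
(1|11) = 1. Collecting the sign factors: 1.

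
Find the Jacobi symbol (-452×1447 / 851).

By multiplicativity, (-452·1447 / 851) = (-452 / 851)·(1447 / 851).
First factor (-452 / 851):
Reduce the numerator: -452 ≡ 399 (mod 851), so (-452 / 851) = (399 / 851).
Both 399 ≡ 3 and 851 ≡ 3 (mod 4), so reciprocity gives (399 / 851) = -(851 / 399). Reduce: 851 ≡ 53 (mod 399). Now have -(53 / 399).
53 ≡ 1 (mod 4), so quadratic reciprocity gives (53 / 399) = (399 / 53). Reduce: 399 ≡ 28 (mod 53). Now have -(28 / 53).
Factor out 2: 28 = 2^2·7. Since 53 ≡ 5 (mod 8), (2 / 53) = -1, and (2 / 53)^2 = +1. Now have -(7 / 53).
53 ≡ 1 (mod 4), so quadratic reciprocity gives (7 / 53) = (53 / 7). Reduce: 53 ≡ 4 (mod 7). Now have -(4 / 7).
Factor out 2: 4 = 2^2. Since 7 ≡ 7 (mod 8), (2 / 7) = +1, and (2 / 7)^2 = +1. Now have -(1 / 7).
(1 / 7) = 1. Collecting the sign factors: -1.
Second factor (1447 / 851):
Reduce the numerator: 1447 ≡ 596 (mod 851), so (1447 / 851) = (596 / 851).
Factor out 2: 596 = 2^2·149. Since 851 ≡ 3 (mod 8), (2 / 851) = -1, and (2 / 851)^2 = +1. Now have (149 / 851).
149 ≡ 1 (mod 4), so quadratic reciprocity gives (149 / 851) = (851 / 149). Reduce: 851 ≡ 106 (mod 149). Now have (106 / 149).
Factor out 2: 106 = 2·53. Since 149 ≡ 5 (mod 8), (2 / 149) = -1. Now have -(53 / 149).
53 ≡ 1 (mod 4), so quadratic reciprocity gives (53 / 149) = (149 / 53). Reduce: 149 ≡ 43 (mod 53). Now have -(43 / 53).
53 ≡ 1 (mod 4), so quadratic reciprocity gives (43 / 53) = (53 / 43). Reduce: 53 ≡ 10 (mod 43). Now have -(10 / 43).
Factor out 2: 10 = 2·5. Since 43 ≡ 3 (mod 8), (2 / 43) = -1. Now have (5 / 43).
5 ≡ 1 (mod 4), so quadratic reciprocity gives (5 / 43) = (43 / 5). Reduce: 43 ≡ 3 (mod 5). Now have (3 / 5).
5 ≡ 1 (mod 4), so quadratic reciprocity gives (3 / 5) = (5 / 3). Reduce: 5 ≡ 2 (mod 3). Now have (2 / 3).
Factor out 2: 2 = 2. Since 3 ≡ 3 (mod 8), (2 / 3) = -1. Now have -(1 / 3).
(1 / 3) = 1. Collecting the sign factors: -1.
Product: (-1)·(-1) = 1.

1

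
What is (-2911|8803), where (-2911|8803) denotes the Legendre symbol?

1

Reduce the numerator: -2911 ≡ 5892 (mod 8803), so (-2911|8803) = (5892|8803).
Factor out 2: 5892 = 2^2·1473. Since 8803 ≡ 3 (mod 8), (2|8803) = -1, and (2|8803)^2 = +1. Now have (1473|8803).
1473 ≡ 1 (mod 4), so quadratic reciprocity gives (1473|8803) = (8803|1473). Reduce: 8803 ≡ 1438 (mod 1473). Now have (1438|1473).
Factor out 2: 1438 = 2·719. Since 1473 ≡ 1 (mod 8), (2|1473) = +1. Now have (719|1473).
1473 ≡ 1 (mod 4), so quadratic reciprocity gives (719|1473) = (1473|719). Reduce: 1473 ≡ 35 (mod 719). Now have (35|719).
Both 35 ≡ 3 and 719 ≡ 3 (mod 4), so reciprocity gives (35|719) = -(719|35). Reduce: 719 ≡ 19 (mod 35). Now have -(19|35).
Both 19 ≡ 3 and 35 ≡ 3 (mod 4), so reciprocity gives (19|35) = -(35|19). Reduce: 35 ≡ 16 (mod 19). Now have (16|19).
Factor out 2: 16 = 2^4. Since 19 ≡ 3 (mod 8), (2|19) = -1, and (2|19)^4 = +1. Now have (1|19).
(1|19) = 1. Collecting the sign factors: 1.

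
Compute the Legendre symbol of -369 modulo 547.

(-369|547)
  = -(369|547)    [547 ≡ 3 mod 4 ⇒ (-1|547) = -1]
  = -(547|369)    [QR: 369 ≡ 1 mod 4, sign kept]
  = -(178|369)    [547 ≡ 178 mod 369]
  = -(89|369)    [369 ≡ 1 mod 8 ⇒ (2|369) = +1]
  = -(369|89)    [QR: 89 ≡ 1 mod 4, sign kept]
  = -(13|89)    [369 ≡ 13 mod 89]
  = -(89|13)    [QR: 13 ≡ 1 mod 4, sign kept]
  = -(11|13)    [89 ≡ 11 mod 13]
  = -(13|11)    [QR: 13 ≡ 1 mod 4, sign kept]
  = -(2|11)    [13 ≡ 2 mod 11]
  = (1|11)    [11 ≡ 3 mod 8 ⇒ (2|11) = -1]
  = 1    [(1|11) = 1]

1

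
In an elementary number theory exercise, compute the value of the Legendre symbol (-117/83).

Reduce the numerator: -117 ≡ 49 (mod 83), so (-117/83) = (49/83).
49 ≡ 1 (mod 4), so quadratic reciprocity gives (49/83) = (83/49). Reduce: 83 ≡ 34 (mod 49). Now have (34/49).
Factor out 2: 34 = 2·17. Since 49 ≡ 1 (mod 8), (2/49) = +1. Now have (17/49).
17 ≡ 1 (mod 4), so quadratic reciprocity gives (17/49) = (49/17). Reduce: 49 ≡ 15 (mod 17). Now have (15/17).
17 ≡ 1 (mod 4), so quadratic reciprocity gives (15/17) = (17/15). Reduce: 17 ≡ 2 (mod 15). Now have (2/15).
Factor out 2: 2 = 2. Since 15 ≡ 7 (mod 8), (2/15) = +1. Now have (1/15).
(1/15) = 1. Collecting the sign factors: 1.

1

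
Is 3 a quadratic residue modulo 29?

29 ≡ 1 (mod 4), so quadratic reciprocity gives (3|29) = (29|3). Reduce: 29 ≡ 2 (mod 3). Now have (2|3).
Factor out 2: 2 = 2. Since 3 ≡ 3 (mod 8), (2|3) = -1. Now have -(1|3).
(1|3) = 1. Collecting the sign factors: -1.
The Legendre symbol is -1, so x^2 ≡ 3 (mod 29) has no solution.

no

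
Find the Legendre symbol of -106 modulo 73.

(-106|73)
  = (106|73)    [73 ≡ 1 mod 4 ⇒ (-1|73) = +1]
  = (33|73)    [106 ≡ 33 mod 73]
  = (73|33)    [QR: 33 ≡ 1 mod 4, sign kept]
  = (7|33)    [73 ≡ 7 mod 33]
  = (33|7)    [QR: 33 ≡ 1 mod 4, sign kept]
  = (5|7)    [33 ≡ 5 mod 7]
  = (7|5)    [QR: 5 ≡ 1 mod 4, sign kept]
  = (2|5)    [7 ≡ 2 mod 5]
  = -(1|5)    [5 ≡ 5 mod 8 ⇒ (2|5) = -1]
  = -1    [(1|5) = 1]

-1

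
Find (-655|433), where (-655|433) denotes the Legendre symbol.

1

Pull out -1: (-655|433) = (-1|433)·(655|433). Since 433 ≡ 1 (mod 4), (-1|433) = +1. Now have (655|433).
Reduce the numerator: 655 ≡ 222 (mod 433), so (655|433) = (222|433).
Factor out 2: 222 = 2·111. Since 433 ≡ 1 (mod 8), (2|433) = +1. Now have (111|433).
433 ≡ 1 (mod 4), so quadratic reciprocity gives (111|433) = (433|111). Reduce: 433 ≡ 100 (mod 111). Now have (100|111).
Factor out 2: 100 = 2^2·25. Since 111 ≡ 7 (mod 8), (2|111) = +1, and (2|111)^2 = +1. Now have (25|111).
25 ≡ 1 (mod 4), so quadratic reciprocity gives (25|111) = (111|25). Reduce: 111 ≡ 11 (mod 25). Now have (11|25).
25 ≡ 1 (mod 4), so quadratic reciprocity gives (11|25) = (25|11). Reduce: 25 ≡ 3 (mod 11). Now have (3|11).
Both 3 ≡ 3 and 11 ≡ 3 (mod 4), so reciprocity gives (3|11) = -(11|3). Reduce: 11 ≡ 2 (mod 3). Now have -(2|3).
Factor out 2: 2 = 2. Since 3 ≡ 3 (mod 8), (2|3) = -1. Now have (1|3).
(1|3) = 1. Collecting the sign factors: 1.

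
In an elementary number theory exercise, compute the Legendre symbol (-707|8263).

(-707|8263)
  = (7556|8263)    [-707 ≡ 7556 mod 8263]
  = (1889|8263)    [8263 ≡ 7 mod 8 ⇒ (2|8263)^2 = +1]
  = (8263|1889)    [QR: 1889 ≡ 1 mod 4, sign kept]
  = (707|1889)    [8263 ≡ 707 mod 1889]
  = (1889|707)    [QR: 1889 ≡ 1 mod 4, sign kept]
  = (475|707)    [1889 ≡ 475 mod 707]
  = -(707|475)    [QR: both ≡ 3 mod 4, sign flips]
  = -(232|475)    [707 ≡ 232 mod 475]
  = (29|475)    [475 ≡ 3 mod 8 ⇒ (2|475)^3 = -1]
  = (475|29)    [QR: 29 ≡ 1 mod 4, sign kept]
  = (11|29)    [475 ≡ 11 mod 29]
  = (29|11)    [QR: 29 ≡ 1 mod 4, sign kept]
  = (7|11)    [29 ≡ 7 mod 11]
  = -(11|7)    [QR: both ≡ 3 mod 4, sign flips]
  = -(4|7)    [11 ≡ 4 mod 7]
  = -(1|7)    [7 ≡ 7 mod 8 ⇒ (2|7)^2 = +1]
  = -1    [(1|7) = 1]

-1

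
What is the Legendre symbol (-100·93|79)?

By multiplicativity, (-100·93|79) = (-100|79)·(93|79).
First factor (-100|79):
(-100|79)
  = -(100|79)    [79 ≡ 3 mod 4 ⇒ (-1|79) = -1]
  = -(21|79)    [100 ≡ 21 mod 79]
  = -(79|21)    [QR: 21 ≡ 1 mod 4, sign kept]
  = -(16|21)    [79 ≡ 16 mod 21]
  = -(1|21)    [21 ≡ 5 mod 8 ⇒ (2|21)^4 = +1]
  = -1    [(1|21) = 1]
Second factor (93|79):
(93|79)
  = (14|79)    [93 ≡ 14 mod 79]
  = (7|79)    [79 ≡ 7 mod 8 ⇒ (2|79) = +1]
  = -(79|7)    [QR: both ≡ 3 mod 4, sign flips]
  = -(2|7)    [79 ≡ 2 mod 7]
  = -(1|7)    [7 ≡ 7 mod 8 ⇒ (2|7) = +1]
  = -1    [(1|7) = 1]
Product: (-1)·(-1) = 1.

1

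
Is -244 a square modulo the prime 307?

Pull out -1: (-244/307) = (-1/307)·(244/307). Since 307 ≡ 3 (mod 4), (-1/307) = -1. Now have -(244/307).
Factor out 2: 244 = 2^2·61. Since 307 ≡ 3 (mod 8), (2/307) = -1, and (2/307)^2 = +1. Now have -(61/307).
61 ≡ 1 (mod 4), so quadratic reciprocity gives (61/307) = (307/61). Reduce: 307 ≡ 2 (mod 61). Now have -(2/61).
Factor out 2: 2 = 2. Since 61 ≡ 5 (mod 8), (2/61) = -1. Now have (1/61).
(1/61) = 1. Collecting the sign factors: 1.
(-244/307) = 1, and 307 is prime, so -244 is a quadratic residue mod 307.

yes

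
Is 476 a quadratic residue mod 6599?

(476/6599)
  = (119/6599)    [6599 ≡ 7 mod 8 ⇒ (2/6599)^2 = +1]
  = -(6599/119)    [QR: both ≡ 3 mod 4, sign flips]
  = -(54/119)    [6599 ≡ 54 mod 119]
  = -(27/119)    [119 ≡ 7 mod 8 ⇒ (2/119) = +1]
  = (119/27)    [QR: both ≡ 3 mod 4, sign flips]
  = (11/27)    [119 ≡ 11 mod 27]
  = -(27/11)    [QR: both ≡ 3 mod 4, sign flips]
  = -(5/11)    [27 ≡ 5 mod 11]
  = -(11/5)    [QR: 5 ≡ 1 mod 4, sign kept]
  = -(1/5)    [11 ≡ 1 mod 5]
  = -1    [(1/5) = 1]
The Legendre symbol is -1, so x^2 ≡ 476 (mod 6599) has no solution.

no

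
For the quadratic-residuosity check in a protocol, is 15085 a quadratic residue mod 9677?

no

Reduce the numerator: 15085 ≡ 5408 (mod 9677), so (15085/9677) = (5408/9677).
Factor out 2: 5408 = 2^5·169. Since 9677 ≡ 5 (mod 8), (2/9677) = -1, and (2/9677)^5 = -1. Now have -(169/9677).
169 ≡ 1 (mod 4), so quadratic reciprocity gives (169/9677) = (9677/169). Reduce: 9677 ≡ 44 (mod 169). Now have -(44/169).
Factor out 2: 44 = 2^2·11. Since 169 ≡ 1 (mod 8), (2/169) = +1, and (2/169)^2 = +1. Now have -(11/169).
169 ≡ 1 (mod 4), so quadratic reciprocity gives (11/169) = (169/11). Reduce: 169 ≡ 4 (mod 11). Now have -(4/11).
Factor out 2: 4 = 2^2. Since 11 ≡ 3 (mod 8), (2/11) = -1, and (2/11)^2 = +1. Now have -(1/11).
(1/11) = 1. Collecting the sign factors: -1.
The Legendre symbol is -1, so x^2 ≡ 15085 (mod 9677) has no solution.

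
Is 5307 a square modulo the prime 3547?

(5307/3547)
  = (1760/3547)    [5307 ≡ 1760 mod 3547]
  = -(55/3547)    [3547 ≡ 3 mod 8 ⇒ (2/3547)^5 = -1]
  = (3547/55)    [QR: both ≡ 3 mod 4, sign flips]
  = (27/55)    [3547 ≡ 27 mod 55]
  = -(55/27)    [QR: both ≡ 3 mod 4, sign flips]
  = -(1/27)    [55 ≡ 1 mod 27]
  = -1    [(1/27) = 1]
The Legendre symbol is -1, so x^2 ≡ 5307 (mod 3547) has no solution.

no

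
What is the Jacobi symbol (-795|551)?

1

(-795|551)
  = (307|551)    [-795 ≡ 307 mod 551]
  = -(551|307)    [QR: both ≡ 3 mod 4, sign flips]
  = -(244|307)    [551 ≡ 244 mod 307]
  = -(61|307)    [307 ≡ 3 mod 8 ⇒ (2|307)^2 = +1]
  = -(307|61)    [QR: 61 ≡ 1 mod 4, sign kept]
  = -(2|61)    [307 ≡ 2 mod 61]
  = (1|61)    [61 ≡ 5 mod 8 ⇒ (2|61) = -1]
  = 1    [(1|61) = 1]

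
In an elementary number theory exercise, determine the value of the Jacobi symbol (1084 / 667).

(1084 / 667)
  = (417 / 667)    [1084 ≡ 417 mod 667]
  = (667 / 417)    [QR: 417 ≡ 1 mod 4, sign kept]
  = (250 / 417)    [667 ≡ 250 mod 417]
  = (125 / 417)    [417 ≡ 1 mod 8 ⇒ (2 / 417) = +1]
  = (417 / 125)    [QR: 125 ≡ 1 mod 4, sign kept]
  = (42 / 125)    [417 ≡ 42 mod 125]
  = -(21 / 125)    [125 ≡ 5 mod 8 ⇒ (2 / 125) = -1]
  = -(125 / 21)    [QR: 21 ≡ 1 mod 4, sign kept]
  = -(20 / 21)    [125 ≡ 20 mod 21]
  = -(5 / 21)    [21 ≡ 5 mod 8 ⇒ (2 / 21)^2 = +1]
  = -(21 / 5)    [QR: 5 ≡ 1 mod 4, sign kept]
  = -(1 / 5)    [21 ≡ 1 mod 5]
  = -1    [(1 / 5) = 1]

-1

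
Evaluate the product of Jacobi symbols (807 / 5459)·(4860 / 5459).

By multiplicativity, (807·4860 / 5459) = (807 / 5459)·(4860 / 5459).
First factor (807 / 5459):
(807 / 5459)
  = -(5459 / 807)    [QR: both ≡ 3 mod 4, sign flips]
  = -(617 / 807)    [5459 ≡ 617 mod 807]
  = -(807 / 617)    [QR: 617 ≡ 1 mod 4, sign kept]
  = -(190 / 617)    [807 ≡ 190 mod 617]
  = -(95 / 617)    [617 ≡ 1 mod 8 ⇒ (2 / 617) = +1]
  = -(617 / 95)    [QR: 617 ≡ 1 mod 4, sign kept]
  = -(47 / 95)    [617 ≡ 47 mod 95]
  = (95 / 47)    [QR: both ≡ 3 mod 4, sign flips]
  = (1 / 47)    [95 ≡ 1 mod 47]
  = 1    [(1 / 47) = 1]
Second factor (4860 / 5459):
(4860 / 5459)
  = (1215 / 5459)    [5459 ≡ 3 mod 8 ⇒ (2 / 5459)^2 = +1]
  = -(5459 / 1215)    [QR: both ≡ 3 mod 4, sign flips]
  = -(599 / 1215)    [5459 ≡ 599 mod 1215]
  = (1215 / 599)    [QR: both ≡ 3 mod 4, sign flips]
  = (17 / 599)    [1215 ≡ 17 mod 599]
  = (599 / 17)    [QR: 17 ≡ 1 mod 4, sign kept]
  = (4 / 17)    [599 ≡ 4 mod 17]
  = (1 / 17)    [17 ≡ 1 mod 8 ⇒ (2 / 17)^2 = +1]
  = 1    [(1 / 17) = 1]
Product: (1)·(1) = 1.

1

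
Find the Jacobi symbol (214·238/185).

By multiplicativity, (214·238/185) = (214/185)·(238/185).
First factor (214/185):
(214/185)
  = (29/185)    [214 ≡ 29 mod 185]
  = (185/29)    [QR: 29 ≡ 1 mod 4, sign kept]
  = (11/29)    [185 ≡ 11 mod 29]
  = (29/11)    [QR: 29 ≡ 1 mod 4, sign kept]
  = (7/11)    [29 ≡ 7 mod 11]
  = -(11/7)    [QR: both ≡ 3 mod 4, sign flips]
  = -(4/7)    [11 ≡ 4 mod 7]
  = -(1/7)    [7 ≡ 7 mod 8 ⇒ (2/7)^2 = +1]
  = -1    [(1/7) = 1]
Second factor (238/185):
(238/185)
  = (53/185)    [238 ≡ 53 mod 185]
  = (185/53)    [QR: 53 ≡ 1 mod 4, sign kept]
  = (26/53)    [185 ≡ 26 mod 53]
  = -(13/53)    [53 ≡ 5 mod 8 ⇒ (2/53) = -1]
  = -(53/13)    [QR: 13 ≡ 1 mod 4, sign kept]
  = -(1/13)    [53 ≡ 1 mod 13]
  = -1    [(1/13) = 1]
Product: (-1)·(-1) = 1.

1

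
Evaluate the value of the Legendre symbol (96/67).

1

Reduce the numerator: 96 ≡ 29 (mod 67), so (96/67) = (29/67).
29 ≡ 1 (mod 4), so quadratic reciprocity gives (29/67) = (67/29). Reduce: 67 ≡ 9 (mod 29). Now have (9/29).
9 ≡ 1 (mod 4), so quadratic reciprocity gives (9/29) = (29/9). Reduce: 29 ≡ 2 (mod 9). Now have (2/9).
Factor out 2: 2 = 2. Since 9 ≡ 1 (mod 8), (2/9) = +1. Now have (1/9).
(1/9) = 1. Collecting the sign factors: 1.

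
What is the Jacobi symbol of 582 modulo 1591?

(582/1591)
  = (291/1591)    [1591 ≡ 7 mod 8 ⇒ (2/1591) = +1]
  = -(1591/291)    [QR: both ≡ 3 mod 4, sign flips]
  = -(136/291)    [1591 ≡ 136 mod 291]
  = (17/291)    [291 ≡ 3 mod 8 ⇒ (2/291)^3 = -1]
  = (291/17)    [QR: 17 ≡ 1 mod 4, sign kept]
  = (2/17)    [291 ≡ 2 mod 17]
  = (1/17)    [17 ≡ 1 mod 8 ⇒ (2/17) = +1]
  = 1    [(1/17) = 1]

1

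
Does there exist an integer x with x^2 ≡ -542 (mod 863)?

yes

(-542/863)
  = (321/863)    [-542 ≡ 321 mod 863]
  = (863/321)    [QR: 321 ≡ 1 mod 4, sign kept]
  = (221/321)    [863 ≡ 221 mod 321]
  = (321/221)    [QR: 221 ≡ 1 mod 4, sign kept]
  = (100/221)    [321 ≡ 100 mod 221]
  = (25/221)    [221 ≡ 5 mod 8 ⇒ (2/221)^2 = +1]
  = (221/25)    [QR: 25 ≡ 1 mod 4, sign kept]
  = (21/25)    [221 ≡ 21 mod 25]
  = (25/21)    [QR: 21 ≡ 1 mod 4, sign kept]
  = (4/21)    [25 ≡ 4 mod 21]
  = (1/21)    [21 ≡ 5 mod 8 ⇒ (2/21)^2 = +1]
  = 1    [(1/21) = 1]
The Legendre symbol is 1, so x^2 ≡ -542 (mod 863) has solution.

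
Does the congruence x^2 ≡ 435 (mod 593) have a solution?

yes

(435/593)
  = (593/435)    [QR: 593 ≡ 1 mod 4, sign kept]
  = (158/435)    [593 ≡ 158 mod 435]
  = -(79/435)    [435 ≡ 3 mod 8 ⇒ (2/435) = -1]
  = (435/79)    [QR: both ≡ 3 mod 4, sign flips]
  = (40/79)    [435 ≡ 40 mod 79]
  = (5/79)    [79 ≡ 7 mod 8 ⇒ (2/79)^3 = +1]
  = (79/5)    [QR: 5 ≡ 1 mod 4, sign kept]
  = (4/5)    [79 ≡ 4 mod 5]
  = (1/5)    [5 ≡ 5 mod 8 ⇒ (2/5)^2 = +1]
  = 1    [(1/5) = 1]
The Legendre symbol is 1, so x^2 ≡ 435 (mod 593) has solution.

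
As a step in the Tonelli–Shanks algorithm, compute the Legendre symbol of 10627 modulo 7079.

Reduce the numerator: 10627 ≡ 3548 (mod 7079), so (10627|7079) = (3548|7079).
Factor out 2: 3548 = 2^2·887. Since 7079 ≡ 7 (mod 8), (2|7079) = +1, and (2|7079)^2 = +1. Now have (887|7079).
Both 887 ≡ 3 and 7079 ≡ 3 (mod 4), so reciprocity gives (887|7079) = -(7079|887). Reduce: 7079 ≡ 870 (mod 887). Now have -(870|887).
Factor out 2: 870 = 2·435. Since 887 ≡ 7 (mod 8), (2|887) = +1. Now have -(435|887).
Both 435 ≡ 3 and 887 ≡ 3 (mod 4), so reciprocity gives (435|887) = -(887|435). Reduce: 887 ≡ 17 (mod 435). Now have (17|435).
17 ≡ 1 (mod 4), so quadratic reciprocity gives (17|435) = (435|17). Reduce: 435 ≡ 10 (mod 17). Now have (10|17).
Factor out 2: 10 = 2·5. Since 17 ≡ 1 (mod 8), (2|17) = +1. Now have (5|17).
5 ≡ 1 (mod 4), so quadratic reciprocity gives (5|17) = (17|5). Reduce: 17 ≡ 2 (mod 5). Now have (2|5).
Factor out 2: 2 = 2. Since 5 ≡ 5 (mod 8), (2|5) = -1. Now have -(1|5).
(1|5) = 1. Collecting the sign factors: -1.

-1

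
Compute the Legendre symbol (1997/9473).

(1997/9473)
  = (9473/1997)    [QR: 1997 ≡ 1 mod 4, sign kept]
  = (1485/1997)    [9473 ≡ 1485 mod 1997]
  = (1997/1485)    [QR: 1485 ≡ 1 mod 4, sign kept]
  = (512/1485)    [1997 ≡ 512 mod 1485]
  = -(1/1485)    [1485 ≡ 5 mod 8 ⇒ (2/1485)^9 = -1]
  = -1    [(1/1485) = 1]

-1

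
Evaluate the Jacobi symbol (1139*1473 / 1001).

By multiplicativity, (1139·1473 / 1001) = (1139 / 1001)·(1473 / 1001).
First factor (1139 / 1001):
Reduce the numerator: 1139 ≡ 138 (mod 1001), so (1139 / 1001) = (138 / 1001).
Factor out 2: 138 = 2·69. Since 1001 ≡ 1 (mod 8), (2 / 1001) = +1. Now have (69 / 1001).
69 ≡ 1 (mod 4), so quadratic reciprocity gives (69 / 1001) = (1001 / 69). Reduce: 1001 ≡ 35 (mod 69). Now have (35 / 69).
69 ≡ 1 (mod 4), so quadratic reciprocity gives (35 / 69) = (69 / 35). Reduce: 69 ≡ 34 (mod 35). Now have (34 / 35).
Factor out 2: 34 = 2·17. Since 35 ≡ 3 (mod 8), (2 / 35) = -1. Now have -(17 / 35).
17 ≡ 1 (mod 4), so quadratic reciprocity gives (17 / 35) = (35 / 17). Reduce: 35 ≡ 1 (mod 17). Now have -(1 / 17).
(1 / 17) = 1. Collecting the sign factors: -1.
Second factor (1473 / 1001):
Reduce the numerator: 1473 ≡ 472 (mod 1001), so (1473 / 1001) = (472 / 1001).
Factor out 2: 472 = 2^3·59. Since 1001 ≡ 1 (mod 8), (2 / 1001) = +1, and (2 / 1001)^3 = +1. Now have (59 / 1001).
1001 ≡ 1 (mod 4), so quadratic reciprocity gives (59 / 1001) = (1001 / 59). Reduce: 1001 ≡ 57 (mod 59). Now have (57 / 59).
57 ≡ 1 (mod 4), so quadratic reciprocity gives (57 / 59) = (59 / 57). Reduce: 59 ≡ 2 (mod 57). Now have (2 / 57).
Factor out 2: 2 = 2. Since 57 ≡ 1 (mod 8), (2 / 57) = +1. Now have (1 / 57).
(1 / 57) = 1. Collecting the sign factors: 1.
Product: (-1)·(1) = -1.

-1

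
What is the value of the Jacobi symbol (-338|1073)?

(-338|1073)
  = (338|1073)    [1073 ≡ 1 mod 4 ⇒ (-1|1073) = +1]
  = (169|1073)    [1073 ≡ 1 mod 8 ⇒ (2|1073) = +1]
  = (1073|169)    [QR: 169 ≡ 1 mod 4, sign kept]
  = (59|169)    [1073 ≡ 59 mod 169]
  = (169|59)    [QR: 169 ≡ 1 mod 4, sign kept]
  = (51|59)    [169 ≡ 51 mod 59]
  = -(59|51)    [QR: both ≡ 3 mod 4, sign flips]
  = -(8|51)    [59 ≡ 8 mod 51]
  = (1|51)    [51 ≡ 3 mod 8 ⇒ (2|51)^3 = -1]
  = 1    [(1|51) = 1]

1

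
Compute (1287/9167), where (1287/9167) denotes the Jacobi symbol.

1

Both 1287 ≡ 3 and 9167 ≡ 3 (mod 4), so reciprocity gives (1287/9167) = -(9167/1287). Reduce: 9167 ≡ 158 (mod 1287). Now have -(158/1287).
Factor out 2: 158 = 2·79. Since 1287 ≡ 7 (mod 8), (2/1287) = +1. Now have -(79/1287).
Both 79 ≡ 3 and 1287 ≡ 3 (mod 4), so reciprocity gives (79/1287) = -(1287/79). Reduce: 1287 ≡ 23 (mod 79). Now have (23/79).
Both 23 ≡ 3 and 79 ≡ 3 (mod 4), so reciprocity gives (23/79) = -(79/23). Reduce: 79 ≡ 10 (mod 23). Now have -(10/23).
Factor out 2: 10 = 2·5. Since 23 ≡ 7 (mod 8), (2/23) = +1. Now have -(5/23).
5 ≡ 1 (mod 4), so quadratic reciprocity gives (5/23) = (23/5). Reduce: 23 ≡ 3 (mod 5). Now have -(3/5).
5 ≡ 1 (mod 4), so quadratic reciprocity gives (3/5) = (5/3). Reduce: 5 ≡ 2 (mod 3). Now have -(2/3).
Factor out 2: 2 = 2. Since 3 ≡ 3 (mod 8), (2/3) = -1. Now have (1/3).
(1/3) = 1. Collecting the sign factors: 1.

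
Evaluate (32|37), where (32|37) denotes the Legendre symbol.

-1

Factor out 2: 32 = 2^5. Since 37 ≡ 5 (mod 8), (2|37) = -1, and (2|37)^5 = -1. Now have -(1|37).
(1|37) = 1. Collecting the sign factors: -1.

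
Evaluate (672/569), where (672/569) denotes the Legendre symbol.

(672/569)
  = (103/569)    [672 ≡ 103 mod 569]
  = (569/103)    [QR: 569 ≡ 1 mod 4, sign kept]
  = (54/103)    [569 ≡ 54 mod 103]
  = (27/103)    [103 ≡ 7 mod 8 ⇒ (2/103) = +1]
  = -(103/27)    [QR: both ≡ 3 mod 4, sign flips]
  = -(22/27)    [103 ≡ 22 mod 27]
  = (11/27)    [27 ≡ 3 mod 8 ⇒ (2/27) = -1]
  = -(27/11)    [QR: both ≡ 3 mod 4, sign flips]
  = -(5/11)    [27 ≡ 5 mod 11]
  = -(11/5)    [QR: 5 ≡ 1 mod 4, sign kept]
  = -(1/5)    [11 ≡ 1 mod 5]
  = -1    [(1/5) = 1]

-1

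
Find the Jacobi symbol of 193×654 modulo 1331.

By multiplicativity, (193·654/1331) = (193/1331)·(654/1331).
First factor (193/1331):
193 ≡ 1 (mod 4), so quadratic reciprocity gives (193/1331) = (1331/193). Reduce: 1331 ≡ 173 (mod 193). Now have (173/193).
173 ≡ 1 (mod 4), so quadratic reciprocity gives (173/193) = (193/173). Reduce: 193 ≡ 20 (mod 173). Now have (20/173).
Factor out 2: 20 = 2^2·5. Since 173 ≡ 5 (mod 8), (2/173) = -1, and (2/173)^2 = +1. Now have (5/173).
5 ≡ 1 (mod 4), so quadratic reciprocity gives (5/173) = (173/5). Reduce: 173 ≡ 3 (mod 5). Now have (3/5).
5 ≡ 1 (mod 4), so quadratic reciprocity gives (3/5) = (5/3). Reduce: 5 ≡ 2 (mod 3). Now have (2/3).
Factor out 2: 2 = 2. Since 3 ≡ 3 (mod 8), (2/3) = -1. Now have -(1/3).
(1/3) = 1. Collecting the sign factors: -1.
Second factor (654/1331):
Factor out 2: 654 = 2·327. Since 1331 ≡ 3 (mod 8), (2/1331) = -1. Now have -(327/1331).
Both 327 ≡ 3 and 1331 ≡ 3 (mod 4), so reciprocity gives (327/1331) = -(1331/327). Reduce: 1331 ≡ 23 (mod 327). Now have (23/327).
Both 23 ≡ 3 and 327 ≡ 3 (mod 4), so reciprocity gives (23/327) = -(327/23). Reduce: 327 ≡ 5 (mod 23). Now have -(5/23).
5 ≡ 1 (mod 4), so quadratic reciprocity gives (5/23) = (23/5). Reduce: 23 ≡ 3 (mod 5). Now have -(3/5).
5 ≡ 1 (mod 4), so quadratic reciprocity gives (3/5) = (5/3). Reduce: 5 ≡ 2 (mod 3). Now have -(2/3).
Factor out 2: 2 = 2. Since 3 ≡ 3 (mod 8), (2/3) = -1. Now have (1/3).
(1/3) = 1. Collecting the sign factors: 1.
Product: (-1)·(1) = -1.

-1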